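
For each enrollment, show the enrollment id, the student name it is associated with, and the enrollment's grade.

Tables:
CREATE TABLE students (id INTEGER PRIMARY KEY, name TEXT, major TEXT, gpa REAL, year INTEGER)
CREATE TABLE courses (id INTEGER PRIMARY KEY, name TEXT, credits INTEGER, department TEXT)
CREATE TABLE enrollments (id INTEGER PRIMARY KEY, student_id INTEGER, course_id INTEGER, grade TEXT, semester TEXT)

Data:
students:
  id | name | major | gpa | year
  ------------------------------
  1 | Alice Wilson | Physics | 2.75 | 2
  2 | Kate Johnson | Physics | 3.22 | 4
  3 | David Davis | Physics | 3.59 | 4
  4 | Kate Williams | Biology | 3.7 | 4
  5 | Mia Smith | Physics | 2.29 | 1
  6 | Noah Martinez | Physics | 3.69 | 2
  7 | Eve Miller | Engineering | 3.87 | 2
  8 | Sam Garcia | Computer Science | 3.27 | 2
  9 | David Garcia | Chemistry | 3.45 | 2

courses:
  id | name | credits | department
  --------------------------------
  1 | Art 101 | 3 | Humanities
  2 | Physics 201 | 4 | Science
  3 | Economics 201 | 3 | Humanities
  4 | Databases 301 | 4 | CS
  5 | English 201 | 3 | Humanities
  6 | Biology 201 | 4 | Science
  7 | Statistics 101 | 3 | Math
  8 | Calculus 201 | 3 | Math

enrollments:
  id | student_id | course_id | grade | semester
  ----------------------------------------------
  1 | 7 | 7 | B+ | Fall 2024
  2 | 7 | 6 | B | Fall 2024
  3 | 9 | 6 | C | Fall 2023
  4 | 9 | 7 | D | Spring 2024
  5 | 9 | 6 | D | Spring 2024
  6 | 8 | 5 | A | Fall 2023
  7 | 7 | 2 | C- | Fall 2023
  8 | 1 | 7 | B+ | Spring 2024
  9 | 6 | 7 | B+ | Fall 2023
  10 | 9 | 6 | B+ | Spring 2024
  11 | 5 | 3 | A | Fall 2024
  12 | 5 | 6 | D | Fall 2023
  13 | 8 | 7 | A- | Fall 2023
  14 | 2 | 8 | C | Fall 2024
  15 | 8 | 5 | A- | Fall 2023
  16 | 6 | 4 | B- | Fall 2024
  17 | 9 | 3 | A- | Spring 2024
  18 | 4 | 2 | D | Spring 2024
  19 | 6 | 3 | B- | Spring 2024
SELECT c.id, p.name AS student, c.grade FROM enrollments c JOIN students p ON c.student_id = p.id

Execution result:
id | student | grade
1 | Eve Miller | B+
2 | Eve Miller | B
3 | David Garcia | C
4 | David Garcia | D
5 | David Garcia | D
6 | Sam Garcia | A
7 | Eve Miller | C-
8 | Alice Wilson | B+
9 | Noah Martinez | B+
10 | David Garcia | B+
11 | Mia Smith | A
12 | Mia Smith | D
13 | Sam Garcia | A-
14 | Kate Johnson | C
15 | Sam Garcia | A-
16 | Noah Martinez | B-
17 | David Garcia | A-
18 | Kate Williams | D
19 | Noah Martinez | B-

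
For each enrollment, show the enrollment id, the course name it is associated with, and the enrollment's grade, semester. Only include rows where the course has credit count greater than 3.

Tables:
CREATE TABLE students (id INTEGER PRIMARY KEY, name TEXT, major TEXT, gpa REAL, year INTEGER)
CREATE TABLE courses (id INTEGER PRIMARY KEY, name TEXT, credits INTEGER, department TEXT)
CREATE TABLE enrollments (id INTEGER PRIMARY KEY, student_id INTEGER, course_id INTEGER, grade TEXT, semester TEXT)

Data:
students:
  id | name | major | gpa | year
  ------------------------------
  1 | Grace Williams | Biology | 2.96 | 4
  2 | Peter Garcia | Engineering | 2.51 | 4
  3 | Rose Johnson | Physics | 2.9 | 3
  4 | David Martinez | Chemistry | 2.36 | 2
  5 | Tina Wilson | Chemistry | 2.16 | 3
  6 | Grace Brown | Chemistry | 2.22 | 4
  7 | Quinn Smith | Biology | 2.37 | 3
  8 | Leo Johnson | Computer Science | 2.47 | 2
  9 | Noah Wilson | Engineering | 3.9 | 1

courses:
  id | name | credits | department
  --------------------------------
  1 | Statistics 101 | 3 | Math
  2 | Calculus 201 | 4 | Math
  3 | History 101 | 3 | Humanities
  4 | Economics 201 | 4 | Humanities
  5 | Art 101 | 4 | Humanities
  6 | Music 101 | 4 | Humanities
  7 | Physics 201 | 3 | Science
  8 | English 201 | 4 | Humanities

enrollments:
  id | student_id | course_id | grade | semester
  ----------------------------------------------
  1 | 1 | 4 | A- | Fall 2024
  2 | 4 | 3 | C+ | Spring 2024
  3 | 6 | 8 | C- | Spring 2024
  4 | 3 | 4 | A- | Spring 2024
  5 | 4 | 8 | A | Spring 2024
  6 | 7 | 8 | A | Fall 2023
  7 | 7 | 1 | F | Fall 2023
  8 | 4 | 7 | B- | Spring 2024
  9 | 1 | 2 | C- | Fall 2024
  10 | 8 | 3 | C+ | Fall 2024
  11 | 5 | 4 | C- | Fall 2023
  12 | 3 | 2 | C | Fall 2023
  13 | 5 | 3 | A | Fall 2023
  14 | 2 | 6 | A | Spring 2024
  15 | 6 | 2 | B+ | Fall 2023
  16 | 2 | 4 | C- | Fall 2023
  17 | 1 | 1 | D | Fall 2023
SELECT c.id, p.name AS course, c.grade, c.semester FROM enrollments c JOIN courses p ON c.course_id = p.id WHERE p.credits > 3

Execution result:
id | course | grade | semester
1 | Economics 201 | A- | Fall 2024
3 | English 201 | C- | Spring 2024
4 | Economics 201 | A- | Spring 2024
5 | English 201 | A | Spring 2024
6 | English 201 | A | Fall 2023
9 | Calculus 201 | C- | Fall 2024
11 | Economics 201 | C- | Fall 2023
12 | Calculus 201 | C | Fall 2023
14 | Music 101 | A | Spring 2024
15 | Calculus 201 | B+ | Fall 2023
16 | Economics 201 | C- | Fall 2023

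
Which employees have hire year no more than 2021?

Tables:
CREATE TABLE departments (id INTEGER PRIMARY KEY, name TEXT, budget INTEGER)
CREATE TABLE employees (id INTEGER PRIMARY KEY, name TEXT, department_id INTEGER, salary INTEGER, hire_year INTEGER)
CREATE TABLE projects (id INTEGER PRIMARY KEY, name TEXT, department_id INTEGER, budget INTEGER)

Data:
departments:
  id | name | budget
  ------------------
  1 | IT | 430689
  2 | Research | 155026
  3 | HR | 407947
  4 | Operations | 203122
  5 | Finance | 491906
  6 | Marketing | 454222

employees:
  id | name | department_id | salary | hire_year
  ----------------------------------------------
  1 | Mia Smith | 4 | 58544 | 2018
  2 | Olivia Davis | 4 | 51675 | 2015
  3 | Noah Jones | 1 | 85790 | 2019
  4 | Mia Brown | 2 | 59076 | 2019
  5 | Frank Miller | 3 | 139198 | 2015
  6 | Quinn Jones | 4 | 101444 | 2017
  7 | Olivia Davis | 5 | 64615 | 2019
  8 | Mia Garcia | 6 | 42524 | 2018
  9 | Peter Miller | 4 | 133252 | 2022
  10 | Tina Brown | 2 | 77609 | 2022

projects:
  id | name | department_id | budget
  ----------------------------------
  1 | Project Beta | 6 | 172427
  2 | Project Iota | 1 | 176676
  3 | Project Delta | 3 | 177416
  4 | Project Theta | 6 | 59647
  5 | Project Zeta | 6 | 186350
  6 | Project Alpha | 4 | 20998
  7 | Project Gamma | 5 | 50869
SELECT name, hire_year FROM employees WHERE hire_year <= 2021

Execution result:
name | hire_year
Mia Smith | 2018
Olivia Davis | 2015
Noah Jones | 2019
Mia Brown | 2019
Frank Miller | 2015
Quinn Jones | 2017
Olivia Davis | 2019
Mia Garcia | 2018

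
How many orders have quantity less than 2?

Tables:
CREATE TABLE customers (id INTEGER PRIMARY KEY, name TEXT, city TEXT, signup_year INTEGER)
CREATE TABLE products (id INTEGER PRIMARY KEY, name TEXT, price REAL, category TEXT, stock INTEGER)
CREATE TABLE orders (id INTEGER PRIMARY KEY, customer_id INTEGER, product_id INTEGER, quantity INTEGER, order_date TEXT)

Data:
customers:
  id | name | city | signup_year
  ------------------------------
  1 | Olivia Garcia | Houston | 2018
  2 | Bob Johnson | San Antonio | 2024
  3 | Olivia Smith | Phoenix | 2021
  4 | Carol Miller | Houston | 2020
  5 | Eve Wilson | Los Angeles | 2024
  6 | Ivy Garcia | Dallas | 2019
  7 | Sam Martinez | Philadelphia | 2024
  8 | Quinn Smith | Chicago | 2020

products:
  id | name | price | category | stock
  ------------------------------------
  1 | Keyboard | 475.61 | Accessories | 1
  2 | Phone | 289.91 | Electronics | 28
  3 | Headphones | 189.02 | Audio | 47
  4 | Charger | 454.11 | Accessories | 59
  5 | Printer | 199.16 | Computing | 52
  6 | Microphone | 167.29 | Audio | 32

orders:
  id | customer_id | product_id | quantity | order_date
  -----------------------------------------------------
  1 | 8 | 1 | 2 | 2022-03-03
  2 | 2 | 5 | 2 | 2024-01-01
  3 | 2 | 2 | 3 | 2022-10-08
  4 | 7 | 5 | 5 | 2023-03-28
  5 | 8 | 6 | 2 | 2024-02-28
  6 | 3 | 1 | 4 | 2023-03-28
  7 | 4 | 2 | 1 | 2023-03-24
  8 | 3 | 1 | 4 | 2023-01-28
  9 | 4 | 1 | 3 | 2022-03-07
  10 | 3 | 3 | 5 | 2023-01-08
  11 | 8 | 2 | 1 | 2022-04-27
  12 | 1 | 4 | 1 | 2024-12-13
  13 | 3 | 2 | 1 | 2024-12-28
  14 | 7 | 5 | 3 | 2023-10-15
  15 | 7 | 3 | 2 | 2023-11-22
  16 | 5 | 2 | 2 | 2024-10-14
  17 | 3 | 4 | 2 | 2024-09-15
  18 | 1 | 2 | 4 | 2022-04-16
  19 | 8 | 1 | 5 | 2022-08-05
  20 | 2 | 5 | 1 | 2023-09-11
SELECT COUNT(*) FROM orders WHERE quantity < 2

Execution result:
5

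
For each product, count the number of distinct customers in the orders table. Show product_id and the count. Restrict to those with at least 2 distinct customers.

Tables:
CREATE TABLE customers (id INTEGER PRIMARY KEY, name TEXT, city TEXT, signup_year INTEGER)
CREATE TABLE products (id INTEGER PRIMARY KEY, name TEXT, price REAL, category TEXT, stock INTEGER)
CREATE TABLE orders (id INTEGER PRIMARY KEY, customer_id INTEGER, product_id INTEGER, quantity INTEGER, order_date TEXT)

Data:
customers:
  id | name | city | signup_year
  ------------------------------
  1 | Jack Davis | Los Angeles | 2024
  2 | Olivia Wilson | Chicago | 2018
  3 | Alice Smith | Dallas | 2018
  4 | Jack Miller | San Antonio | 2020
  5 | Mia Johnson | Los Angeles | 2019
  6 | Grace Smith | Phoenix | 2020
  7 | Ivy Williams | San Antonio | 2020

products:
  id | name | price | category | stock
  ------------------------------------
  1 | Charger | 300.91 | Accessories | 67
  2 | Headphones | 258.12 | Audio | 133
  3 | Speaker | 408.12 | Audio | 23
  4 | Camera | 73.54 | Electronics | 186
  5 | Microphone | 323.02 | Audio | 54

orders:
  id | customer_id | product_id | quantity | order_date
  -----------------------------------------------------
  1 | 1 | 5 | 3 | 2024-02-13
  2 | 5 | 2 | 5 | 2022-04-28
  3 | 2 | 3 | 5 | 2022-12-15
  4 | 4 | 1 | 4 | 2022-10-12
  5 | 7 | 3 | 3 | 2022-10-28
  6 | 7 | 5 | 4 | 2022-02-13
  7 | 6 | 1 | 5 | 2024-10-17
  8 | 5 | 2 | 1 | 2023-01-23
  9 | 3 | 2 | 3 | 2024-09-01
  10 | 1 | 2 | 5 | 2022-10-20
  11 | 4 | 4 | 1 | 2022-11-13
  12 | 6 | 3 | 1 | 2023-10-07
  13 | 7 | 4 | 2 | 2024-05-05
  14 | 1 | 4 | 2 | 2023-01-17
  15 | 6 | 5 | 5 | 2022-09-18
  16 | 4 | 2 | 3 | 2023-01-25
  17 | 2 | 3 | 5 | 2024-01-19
SELECT product_id, COUNT(DISTINCT customer_id) AS distinct_customer_count FROM orders GROUP BY product_id HAVING COUNT(DISTINCT customer_id) >= 2

Execution result:
product_id | distinct_customer_count
1 | 2
2 | 4
3 | 3
4 | 3
5 | 3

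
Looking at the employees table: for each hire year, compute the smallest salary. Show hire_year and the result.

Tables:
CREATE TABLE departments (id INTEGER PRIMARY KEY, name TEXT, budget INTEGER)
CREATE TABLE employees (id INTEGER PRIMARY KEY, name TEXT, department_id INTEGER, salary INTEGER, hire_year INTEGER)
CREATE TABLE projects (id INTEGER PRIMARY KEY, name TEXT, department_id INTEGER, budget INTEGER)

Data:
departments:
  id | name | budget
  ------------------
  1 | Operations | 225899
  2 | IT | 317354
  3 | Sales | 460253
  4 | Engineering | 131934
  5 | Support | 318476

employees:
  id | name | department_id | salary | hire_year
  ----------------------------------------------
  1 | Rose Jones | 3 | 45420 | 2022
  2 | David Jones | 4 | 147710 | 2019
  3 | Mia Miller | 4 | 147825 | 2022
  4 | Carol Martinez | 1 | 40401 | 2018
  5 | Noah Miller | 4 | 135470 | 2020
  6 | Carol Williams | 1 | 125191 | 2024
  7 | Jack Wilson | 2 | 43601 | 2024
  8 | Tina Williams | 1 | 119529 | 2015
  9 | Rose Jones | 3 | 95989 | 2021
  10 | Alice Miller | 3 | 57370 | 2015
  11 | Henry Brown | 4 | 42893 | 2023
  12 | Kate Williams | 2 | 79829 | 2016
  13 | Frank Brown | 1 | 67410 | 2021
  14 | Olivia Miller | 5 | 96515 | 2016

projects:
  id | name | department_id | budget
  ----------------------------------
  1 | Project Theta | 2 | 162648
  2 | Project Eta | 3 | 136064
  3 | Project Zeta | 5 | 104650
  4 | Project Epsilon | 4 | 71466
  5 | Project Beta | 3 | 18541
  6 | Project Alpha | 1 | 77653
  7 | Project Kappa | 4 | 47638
SELECT hire_year, MIN(salary) AS min_salary FROM employees GROUP BY hire_year

Execution result:
hire_year | min_salary
2015 | 57370
2016 | 79829
2018 | 40401
2019 | 147710
2020 | 135470
2021 | 67410
2022 | 45420
2023 | 42893
2024 | 43601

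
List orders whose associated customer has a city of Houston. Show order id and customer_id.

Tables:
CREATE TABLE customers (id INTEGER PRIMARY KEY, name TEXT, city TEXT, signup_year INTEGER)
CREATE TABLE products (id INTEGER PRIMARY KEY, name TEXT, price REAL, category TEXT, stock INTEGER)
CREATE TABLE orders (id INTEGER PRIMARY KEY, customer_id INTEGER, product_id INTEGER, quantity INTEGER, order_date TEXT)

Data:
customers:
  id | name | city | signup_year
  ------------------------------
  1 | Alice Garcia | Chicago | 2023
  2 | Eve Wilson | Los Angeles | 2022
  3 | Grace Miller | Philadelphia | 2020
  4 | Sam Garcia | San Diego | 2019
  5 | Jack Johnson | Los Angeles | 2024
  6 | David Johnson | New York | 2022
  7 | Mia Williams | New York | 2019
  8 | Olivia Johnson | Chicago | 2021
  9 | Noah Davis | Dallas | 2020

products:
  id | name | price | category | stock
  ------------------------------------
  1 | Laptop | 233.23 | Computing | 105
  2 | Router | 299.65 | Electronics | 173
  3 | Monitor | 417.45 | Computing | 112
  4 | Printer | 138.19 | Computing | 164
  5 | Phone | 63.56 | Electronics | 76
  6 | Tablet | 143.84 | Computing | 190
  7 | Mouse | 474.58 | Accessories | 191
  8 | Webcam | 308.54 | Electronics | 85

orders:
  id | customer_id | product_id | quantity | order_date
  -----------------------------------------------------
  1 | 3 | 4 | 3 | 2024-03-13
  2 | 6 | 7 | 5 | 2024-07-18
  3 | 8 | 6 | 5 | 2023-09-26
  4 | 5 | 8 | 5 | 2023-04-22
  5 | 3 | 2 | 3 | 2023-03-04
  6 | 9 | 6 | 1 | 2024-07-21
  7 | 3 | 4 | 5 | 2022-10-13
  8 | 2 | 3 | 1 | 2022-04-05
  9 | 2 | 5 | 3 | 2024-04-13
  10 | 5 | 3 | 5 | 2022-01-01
SELECT id, customer_id FROM orders WHERE customer_id IN (SELECT id FROM customers WHERE city = 'Houston')

Execution result:
(no rows)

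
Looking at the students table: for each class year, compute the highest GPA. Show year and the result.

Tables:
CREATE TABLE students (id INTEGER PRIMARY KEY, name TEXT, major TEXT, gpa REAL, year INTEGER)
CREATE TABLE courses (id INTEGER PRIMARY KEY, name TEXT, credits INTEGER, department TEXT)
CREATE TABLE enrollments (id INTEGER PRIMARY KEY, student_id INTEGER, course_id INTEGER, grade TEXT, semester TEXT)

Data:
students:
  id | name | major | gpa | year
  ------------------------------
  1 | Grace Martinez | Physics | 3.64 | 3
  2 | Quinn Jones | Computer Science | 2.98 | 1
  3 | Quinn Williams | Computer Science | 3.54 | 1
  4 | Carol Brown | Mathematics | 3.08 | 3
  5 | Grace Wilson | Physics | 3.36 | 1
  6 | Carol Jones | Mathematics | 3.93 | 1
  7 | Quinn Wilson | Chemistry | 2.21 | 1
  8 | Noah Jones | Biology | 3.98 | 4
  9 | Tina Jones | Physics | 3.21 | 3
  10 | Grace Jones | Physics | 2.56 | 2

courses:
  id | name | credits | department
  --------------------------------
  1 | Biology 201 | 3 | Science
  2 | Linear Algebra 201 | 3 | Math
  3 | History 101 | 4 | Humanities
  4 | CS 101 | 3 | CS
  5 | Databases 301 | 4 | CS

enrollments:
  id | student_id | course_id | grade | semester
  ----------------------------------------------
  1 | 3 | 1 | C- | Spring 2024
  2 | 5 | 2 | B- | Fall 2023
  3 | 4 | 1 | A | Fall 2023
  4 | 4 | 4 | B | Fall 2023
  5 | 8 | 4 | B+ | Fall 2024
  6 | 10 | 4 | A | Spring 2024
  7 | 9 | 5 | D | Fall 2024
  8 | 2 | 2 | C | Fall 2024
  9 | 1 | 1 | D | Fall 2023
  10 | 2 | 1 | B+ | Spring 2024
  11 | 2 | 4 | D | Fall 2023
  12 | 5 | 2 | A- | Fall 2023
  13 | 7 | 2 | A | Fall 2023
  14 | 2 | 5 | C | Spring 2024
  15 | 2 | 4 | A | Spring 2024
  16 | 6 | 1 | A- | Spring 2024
SELECT year, MAX(gpa) AS max_gpa FROM students GROUP BY year

Execution result:
year | max_gpa
1 | 3.93
2 | 2.56
3 | 3.64
4 | 3.98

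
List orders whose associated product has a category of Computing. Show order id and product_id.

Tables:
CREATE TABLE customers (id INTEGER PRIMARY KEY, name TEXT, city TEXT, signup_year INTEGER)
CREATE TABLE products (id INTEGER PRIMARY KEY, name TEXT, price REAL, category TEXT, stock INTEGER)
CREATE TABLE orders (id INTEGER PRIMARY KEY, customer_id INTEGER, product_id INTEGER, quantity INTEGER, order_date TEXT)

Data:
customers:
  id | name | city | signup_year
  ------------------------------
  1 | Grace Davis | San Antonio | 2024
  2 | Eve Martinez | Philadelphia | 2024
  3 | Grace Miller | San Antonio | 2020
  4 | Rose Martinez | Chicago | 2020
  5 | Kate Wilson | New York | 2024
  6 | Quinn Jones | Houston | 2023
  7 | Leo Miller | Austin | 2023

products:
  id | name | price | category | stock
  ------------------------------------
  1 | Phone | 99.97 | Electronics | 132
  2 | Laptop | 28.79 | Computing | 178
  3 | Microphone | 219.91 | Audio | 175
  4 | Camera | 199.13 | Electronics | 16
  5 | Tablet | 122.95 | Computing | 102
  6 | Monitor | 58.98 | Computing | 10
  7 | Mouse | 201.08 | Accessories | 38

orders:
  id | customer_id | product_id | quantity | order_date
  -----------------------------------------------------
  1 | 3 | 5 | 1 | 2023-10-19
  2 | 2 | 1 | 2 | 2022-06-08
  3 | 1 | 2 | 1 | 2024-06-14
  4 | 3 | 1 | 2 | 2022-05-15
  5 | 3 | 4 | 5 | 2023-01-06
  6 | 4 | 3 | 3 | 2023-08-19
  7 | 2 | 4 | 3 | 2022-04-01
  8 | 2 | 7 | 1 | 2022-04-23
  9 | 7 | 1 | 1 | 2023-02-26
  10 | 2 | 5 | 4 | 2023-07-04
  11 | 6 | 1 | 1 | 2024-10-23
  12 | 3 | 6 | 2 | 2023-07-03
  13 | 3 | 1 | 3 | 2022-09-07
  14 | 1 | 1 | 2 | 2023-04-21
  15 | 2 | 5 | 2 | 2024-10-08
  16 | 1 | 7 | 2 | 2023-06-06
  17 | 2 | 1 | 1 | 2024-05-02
SELECT id, product_id FROM orders WHERE product_id IN (SELECT id FROM products WHERE category = 'Computing')

Execution result:
id | product_id
1 | 5
3 | 2
10 | 5
12 | 6
15 | 5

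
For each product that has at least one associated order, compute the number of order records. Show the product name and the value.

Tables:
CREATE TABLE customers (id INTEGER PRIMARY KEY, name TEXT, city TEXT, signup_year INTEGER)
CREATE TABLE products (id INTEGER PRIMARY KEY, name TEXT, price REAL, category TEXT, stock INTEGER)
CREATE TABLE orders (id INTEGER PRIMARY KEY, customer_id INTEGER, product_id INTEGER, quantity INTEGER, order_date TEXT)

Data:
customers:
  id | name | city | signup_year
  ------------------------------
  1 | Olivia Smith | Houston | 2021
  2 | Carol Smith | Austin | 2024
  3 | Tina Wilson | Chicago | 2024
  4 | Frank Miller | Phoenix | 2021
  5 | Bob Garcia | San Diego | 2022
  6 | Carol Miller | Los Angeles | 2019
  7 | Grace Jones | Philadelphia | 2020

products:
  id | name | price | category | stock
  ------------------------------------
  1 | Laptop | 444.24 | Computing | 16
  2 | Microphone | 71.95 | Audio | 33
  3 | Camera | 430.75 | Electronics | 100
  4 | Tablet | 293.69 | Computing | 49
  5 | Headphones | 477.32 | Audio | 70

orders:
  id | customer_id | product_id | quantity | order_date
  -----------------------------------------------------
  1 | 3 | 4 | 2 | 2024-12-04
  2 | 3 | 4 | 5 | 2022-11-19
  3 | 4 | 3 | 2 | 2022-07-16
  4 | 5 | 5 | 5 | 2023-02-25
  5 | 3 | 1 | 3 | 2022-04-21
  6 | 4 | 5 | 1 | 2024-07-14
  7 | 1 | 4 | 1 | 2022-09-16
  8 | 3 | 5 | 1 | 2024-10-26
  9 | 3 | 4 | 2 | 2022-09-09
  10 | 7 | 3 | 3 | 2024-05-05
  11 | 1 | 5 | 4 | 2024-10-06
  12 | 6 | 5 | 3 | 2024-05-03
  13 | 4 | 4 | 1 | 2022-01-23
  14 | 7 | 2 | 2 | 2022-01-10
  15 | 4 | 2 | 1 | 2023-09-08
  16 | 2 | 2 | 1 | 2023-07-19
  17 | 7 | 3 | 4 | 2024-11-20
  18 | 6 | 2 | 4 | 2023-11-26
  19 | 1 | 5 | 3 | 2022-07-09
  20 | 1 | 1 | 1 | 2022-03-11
SELECT p.name, COUNT(*) AS n FROM orders c JOIN products p ON c.product_id = p.id GROUP BY p.id, p.name

Execution result:
name | n
Laptop | 2
Microphone | 4
Camera | 3
Tablet | 5
Headphones | 6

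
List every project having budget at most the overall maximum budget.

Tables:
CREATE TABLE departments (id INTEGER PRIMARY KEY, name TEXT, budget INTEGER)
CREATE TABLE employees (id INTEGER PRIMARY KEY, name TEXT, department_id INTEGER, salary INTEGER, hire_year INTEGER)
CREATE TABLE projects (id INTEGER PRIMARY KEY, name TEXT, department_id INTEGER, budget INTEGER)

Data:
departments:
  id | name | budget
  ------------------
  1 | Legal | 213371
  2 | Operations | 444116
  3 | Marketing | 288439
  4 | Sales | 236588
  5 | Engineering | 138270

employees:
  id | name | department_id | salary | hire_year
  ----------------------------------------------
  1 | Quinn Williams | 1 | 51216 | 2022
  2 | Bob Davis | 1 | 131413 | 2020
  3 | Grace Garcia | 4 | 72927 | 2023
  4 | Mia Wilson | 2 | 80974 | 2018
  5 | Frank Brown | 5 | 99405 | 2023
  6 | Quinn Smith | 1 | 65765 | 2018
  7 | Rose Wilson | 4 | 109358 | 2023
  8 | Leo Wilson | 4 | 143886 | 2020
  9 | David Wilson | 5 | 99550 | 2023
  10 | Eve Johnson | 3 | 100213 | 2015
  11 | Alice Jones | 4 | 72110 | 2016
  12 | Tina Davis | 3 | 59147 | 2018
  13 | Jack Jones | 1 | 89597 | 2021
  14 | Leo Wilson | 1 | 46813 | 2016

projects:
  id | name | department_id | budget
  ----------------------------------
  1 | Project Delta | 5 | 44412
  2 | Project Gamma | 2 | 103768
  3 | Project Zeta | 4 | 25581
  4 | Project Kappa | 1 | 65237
SELECT name, budget FROM projects WHERE budget <= (SELECT MAX(budget) FROM projects)

Execution result:
name | budget
Project Delta | 44412
Project Gamma | 103768
Project Zeta | 25581
Project Kappa | 65237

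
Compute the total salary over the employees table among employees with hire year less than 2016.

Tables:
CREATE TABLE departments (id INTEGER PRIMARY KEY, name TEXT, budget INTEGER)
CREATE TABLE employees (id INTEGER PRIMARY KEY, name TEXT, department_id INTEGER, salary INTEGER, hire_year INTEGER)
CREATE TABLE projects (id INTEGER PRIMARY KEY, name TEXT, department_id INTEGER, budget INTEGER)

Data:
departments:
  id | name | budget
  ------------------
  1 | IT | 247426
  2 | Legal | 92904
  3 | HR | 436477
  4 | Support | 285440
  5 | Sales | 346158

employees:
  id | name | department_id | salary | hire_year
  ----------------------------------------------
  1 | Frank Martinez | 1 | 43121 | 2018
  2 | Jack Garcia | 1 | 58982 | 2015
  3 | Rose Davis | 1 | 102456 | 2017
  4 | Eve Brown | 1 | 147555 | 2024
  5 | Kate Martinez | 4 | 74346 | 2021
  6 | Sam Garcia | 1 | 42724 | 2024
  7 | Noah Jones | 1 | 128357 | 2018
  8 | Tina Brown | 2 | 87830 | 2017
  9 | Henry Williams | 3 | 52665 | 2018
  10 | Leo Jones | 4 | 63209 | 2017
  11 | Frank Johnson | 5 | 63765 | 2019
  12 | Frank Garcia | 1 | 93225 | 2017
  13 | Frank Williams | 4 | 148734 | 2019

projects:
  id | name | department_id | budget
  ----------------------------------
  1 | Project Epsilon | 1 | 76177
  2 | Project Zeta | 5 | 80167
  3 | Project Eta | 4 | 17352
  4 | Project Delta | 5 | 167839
SELECT SUM(salary) FROM employees WHERE hire_year < 2016

Execution result:
58982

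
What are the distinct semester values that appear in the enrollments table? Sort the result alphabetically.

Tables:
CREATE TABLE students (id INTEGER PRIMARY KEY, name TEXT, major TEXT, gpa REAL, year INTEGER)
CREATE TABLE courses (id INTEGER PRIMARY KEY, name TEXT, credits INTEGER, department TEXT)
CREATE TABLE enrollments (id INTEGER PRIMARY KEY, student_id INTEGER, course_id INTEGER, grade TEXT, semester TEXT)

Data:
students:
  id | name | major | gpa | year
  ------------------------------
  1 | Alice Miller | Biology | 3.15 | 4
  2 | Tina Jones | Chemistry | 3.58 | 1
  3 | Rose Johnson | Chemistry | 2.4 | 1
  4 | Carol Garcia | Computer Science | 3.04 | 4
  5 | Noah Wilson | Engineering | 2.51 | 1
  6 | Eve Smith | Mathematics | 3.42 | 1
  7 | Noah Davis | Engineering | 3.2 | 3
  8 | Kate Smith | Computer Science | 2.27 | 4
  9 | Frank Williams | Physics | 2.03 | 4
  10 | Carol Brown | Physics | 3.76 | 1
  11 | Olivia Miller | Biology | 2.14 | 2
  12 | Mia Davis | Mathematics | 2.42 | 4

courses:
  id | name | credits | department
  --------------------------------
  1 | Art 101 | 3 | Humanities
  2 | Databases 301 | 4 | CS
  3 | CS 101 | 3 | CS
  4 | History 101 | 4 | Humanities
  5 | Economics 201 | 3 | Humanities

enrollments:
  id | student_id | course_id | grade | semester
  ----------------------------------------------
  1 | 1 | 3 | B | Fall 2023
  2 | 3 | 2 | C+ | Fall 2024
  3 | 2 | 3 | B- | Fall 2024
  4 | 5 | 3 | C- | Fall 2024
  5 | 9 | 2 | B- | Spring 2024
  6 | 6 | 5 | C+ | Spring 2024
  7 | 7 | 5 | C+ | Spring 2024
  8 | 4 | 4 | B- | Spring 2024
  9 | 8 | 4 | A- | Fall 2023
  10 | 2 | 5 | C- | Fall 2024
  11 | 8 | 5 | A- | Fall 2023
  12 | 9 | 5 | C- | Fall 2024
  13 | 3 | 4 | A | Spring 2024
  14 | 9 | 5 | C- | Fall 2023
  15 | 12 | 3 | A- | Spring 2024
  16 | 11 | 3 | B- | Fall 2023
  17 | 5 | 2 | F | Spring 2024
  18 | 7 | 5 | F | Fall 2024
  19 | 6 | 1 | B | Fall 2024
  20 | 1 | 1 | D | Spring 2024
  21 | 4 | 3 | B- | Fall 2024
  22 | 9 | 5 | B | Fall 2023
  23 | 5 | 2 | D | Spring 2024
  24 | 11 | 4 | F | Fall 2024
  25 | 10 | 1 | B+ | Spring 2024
SELECT DISTINCT semester FROM enrollments ORDER BY semester

Execution result:
semester
Fall 2023
Fall 2024
Spring 2024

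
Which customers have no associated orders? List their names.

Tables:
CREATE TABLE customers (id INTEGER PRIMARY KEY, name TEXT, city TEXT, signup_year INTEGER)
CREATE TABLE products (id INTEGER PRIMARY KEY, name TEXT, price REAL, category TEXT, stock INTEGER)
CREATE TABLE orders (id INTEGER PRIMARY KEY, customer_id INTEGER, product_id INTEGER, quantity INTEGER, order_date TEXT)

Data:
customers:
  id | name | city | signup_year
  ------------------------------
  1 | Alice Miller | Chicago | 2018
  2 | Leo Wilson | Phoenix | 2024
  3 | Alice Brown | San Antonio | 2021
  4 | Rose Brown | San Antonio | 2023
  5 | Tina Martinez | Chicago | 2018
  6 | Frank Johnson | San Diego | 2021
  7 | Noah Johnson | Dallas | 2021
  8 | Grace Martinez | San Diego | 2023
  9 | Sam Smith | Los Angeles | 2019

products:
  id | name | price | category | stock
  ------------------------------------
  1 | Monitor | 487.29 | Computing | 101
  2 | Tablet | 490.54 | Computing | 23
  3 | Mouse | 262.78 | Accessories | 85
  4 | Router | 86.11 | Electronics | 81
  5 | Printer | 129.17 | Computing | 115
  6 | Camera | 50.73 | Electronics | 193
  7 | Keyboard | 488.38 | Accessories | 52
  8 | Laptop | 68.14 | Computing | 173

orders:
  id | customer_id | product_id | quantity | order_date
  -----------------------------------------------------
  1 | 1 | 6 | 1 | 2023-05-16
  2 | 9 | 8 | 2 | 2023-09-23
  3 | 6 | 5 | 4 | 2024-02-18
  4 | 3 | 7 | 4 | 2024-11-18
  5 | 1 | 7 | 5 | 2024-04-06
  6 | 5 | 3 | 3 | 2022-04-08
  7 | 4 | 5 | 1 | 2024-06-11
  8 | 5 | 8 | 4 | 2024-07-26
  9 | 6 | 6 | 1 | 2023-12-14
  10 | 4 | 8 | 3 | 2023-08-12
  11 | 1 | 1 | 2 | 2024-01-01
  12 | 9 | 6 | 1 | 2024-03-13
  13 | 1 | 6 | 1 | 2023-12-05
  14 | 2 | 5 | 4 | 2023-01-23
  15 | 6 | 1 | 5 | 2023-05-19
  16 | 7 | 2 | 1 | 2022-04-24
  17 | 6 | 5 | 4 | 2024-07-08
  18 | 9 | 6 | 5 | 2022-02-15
SELECT p.name FROM customers p LEFT JOIN orders c ON c.customer_id = p.id WHERE c.id IS NULL

Execution result:
Grace Martinez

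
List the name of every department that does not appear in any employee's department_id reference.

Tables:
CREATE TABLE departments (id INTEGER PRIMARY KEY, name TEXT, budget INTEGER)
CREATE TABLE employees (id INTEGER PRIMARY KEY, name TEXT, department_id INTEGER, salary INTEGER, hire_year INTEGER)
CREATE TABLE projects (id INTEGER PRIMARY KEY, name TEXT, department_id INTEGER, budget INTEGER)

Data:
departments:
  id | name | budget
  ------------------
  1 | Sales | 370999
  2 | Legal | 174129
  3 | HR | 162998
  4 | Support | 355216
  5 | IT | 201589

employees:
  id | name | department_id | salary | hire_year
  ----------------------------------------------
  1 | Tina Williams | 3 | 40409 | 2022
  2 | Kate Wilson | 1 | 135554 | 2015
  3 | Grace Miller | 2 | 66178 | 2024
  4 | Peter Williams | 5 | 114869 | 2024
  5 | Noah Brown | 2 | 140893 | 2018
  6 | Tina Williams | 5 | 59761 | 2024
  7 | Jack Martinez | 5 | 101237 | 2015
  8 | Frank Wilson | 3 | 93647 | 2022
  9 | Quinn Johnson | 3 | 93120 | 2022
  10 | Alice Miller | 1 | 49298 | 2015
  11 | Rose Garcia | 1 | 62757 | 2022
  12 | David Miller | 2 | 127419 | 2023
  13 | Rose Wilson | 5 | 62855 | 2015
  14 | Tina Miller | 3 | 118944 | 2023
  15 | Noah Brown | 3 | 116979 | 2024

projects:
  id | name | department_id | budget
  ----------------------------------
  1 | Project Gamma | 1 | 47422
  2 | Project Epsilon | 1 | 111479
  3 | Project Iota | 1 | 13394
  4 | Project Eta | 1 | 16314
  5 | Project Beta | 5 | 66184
SELECT p.name FROM departments p LEFT JOIN employees c ON c.department_id = p.id WHERE c.id IS NULL

Execution result:
Support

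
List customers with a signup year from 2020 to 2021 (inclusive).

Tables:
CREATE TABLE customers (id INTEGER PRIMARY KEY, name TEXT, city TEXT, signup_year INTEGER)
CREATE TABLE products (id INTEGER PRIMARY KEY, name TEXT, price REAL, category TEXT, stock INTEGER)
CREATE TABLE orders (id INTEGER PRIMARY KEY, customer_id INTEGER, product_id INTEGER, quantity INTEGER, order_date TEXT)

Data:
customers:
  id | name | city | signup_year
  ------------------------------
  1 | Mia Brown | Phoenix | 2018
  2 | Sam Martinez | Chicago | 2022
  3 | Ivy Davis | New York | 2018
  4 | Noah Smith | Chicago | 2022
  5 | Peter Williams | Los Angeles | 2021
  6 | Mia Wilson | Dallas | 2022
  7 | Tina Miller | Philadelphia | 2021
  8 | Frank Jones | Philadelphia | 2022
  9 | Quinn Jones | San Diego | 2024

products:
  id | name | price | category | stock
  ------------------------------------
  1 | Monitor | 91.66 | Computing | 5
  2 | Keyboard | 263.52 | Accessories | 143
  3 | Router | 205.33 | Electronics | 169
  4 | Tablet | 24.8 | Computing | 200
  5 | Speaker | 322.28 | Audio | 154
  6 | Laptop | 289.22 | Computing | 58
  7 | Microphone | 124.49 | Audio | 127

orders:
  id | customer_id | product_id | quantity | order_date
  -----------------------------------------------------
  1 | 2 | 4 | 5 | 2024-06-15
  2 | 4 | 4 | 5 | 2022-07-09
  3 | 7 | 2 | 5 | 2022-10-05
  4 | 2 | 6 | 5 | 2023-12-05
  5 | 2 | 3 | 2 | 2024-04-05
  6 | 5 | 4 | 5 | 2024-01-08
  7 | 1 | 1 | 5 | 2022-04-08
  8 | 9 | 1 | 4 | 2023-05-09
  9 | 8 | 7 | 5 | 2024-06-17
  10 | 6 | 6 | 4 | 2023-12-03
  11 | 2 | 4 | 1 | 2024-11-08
SELECT name, signup_year FROM customers WHERE signup_year BETWEEN 2020 AND 2021

Execution result:
name | signup_year
Peter Williams | 2021
Tina Miller | 2021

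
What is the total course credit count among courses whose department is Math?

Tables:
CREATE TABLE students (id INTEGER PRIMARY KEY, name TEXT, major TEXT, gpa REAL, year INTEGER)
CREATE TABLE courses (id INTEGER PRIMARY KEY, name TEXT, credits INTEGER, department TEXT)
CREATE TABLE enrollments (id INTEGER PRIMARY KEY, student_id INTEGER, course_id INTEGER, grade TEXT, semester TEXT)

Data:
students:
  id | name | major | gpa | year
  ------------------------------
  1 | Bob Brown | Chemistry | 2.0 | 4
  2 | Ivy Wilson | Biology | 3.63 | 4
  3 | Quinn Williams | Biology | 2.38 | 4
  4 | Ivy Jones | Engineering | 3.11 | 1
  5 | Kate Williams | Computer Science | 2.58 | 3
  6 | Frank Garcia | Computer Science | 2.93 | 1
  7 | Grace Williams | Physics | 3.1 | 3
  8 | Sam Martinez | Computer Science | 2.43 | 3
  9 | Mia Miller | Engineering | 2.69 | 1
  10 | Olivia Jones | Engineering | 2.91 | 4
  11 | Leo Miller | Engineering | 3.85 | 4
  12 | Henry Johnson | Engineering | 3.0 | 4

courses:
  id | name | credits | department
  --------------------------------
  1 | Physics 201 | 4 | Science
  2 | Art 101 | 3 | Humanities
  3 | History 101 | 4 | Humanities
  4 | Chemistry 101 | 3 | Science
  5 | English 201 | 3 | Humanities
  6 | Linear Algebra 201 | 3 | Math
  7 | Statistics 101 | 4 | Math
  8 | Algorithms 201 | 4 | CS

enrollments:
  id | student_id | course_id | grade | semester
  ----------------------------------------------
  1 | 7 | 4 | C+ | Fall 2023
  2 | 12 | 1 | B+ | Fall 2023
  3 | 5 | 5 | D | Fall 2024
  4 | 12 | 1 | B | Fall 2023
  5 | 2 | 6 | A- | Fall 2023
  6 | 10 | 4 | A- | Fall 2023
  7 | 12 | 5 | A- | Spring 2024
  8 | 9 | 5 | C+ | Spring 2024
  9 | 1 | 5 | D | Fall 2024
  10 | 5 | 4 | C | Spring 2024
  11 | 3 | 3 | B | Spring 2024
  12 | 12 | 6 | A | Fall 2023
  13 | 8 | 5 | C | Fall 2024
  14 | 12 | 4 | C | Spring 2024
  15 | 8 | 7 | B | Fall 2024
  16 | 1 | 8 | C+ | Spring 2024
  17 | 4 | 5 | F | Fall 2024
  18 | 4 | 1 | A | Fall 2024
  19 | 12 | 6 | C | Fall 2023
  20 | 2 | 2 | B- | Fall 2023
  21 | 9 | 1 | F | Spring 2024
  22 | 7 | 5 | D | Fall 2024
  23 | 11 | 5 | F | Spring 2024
SELECT SUM(credits) FROM courses WHERE department = 'Math'

Execution result:
7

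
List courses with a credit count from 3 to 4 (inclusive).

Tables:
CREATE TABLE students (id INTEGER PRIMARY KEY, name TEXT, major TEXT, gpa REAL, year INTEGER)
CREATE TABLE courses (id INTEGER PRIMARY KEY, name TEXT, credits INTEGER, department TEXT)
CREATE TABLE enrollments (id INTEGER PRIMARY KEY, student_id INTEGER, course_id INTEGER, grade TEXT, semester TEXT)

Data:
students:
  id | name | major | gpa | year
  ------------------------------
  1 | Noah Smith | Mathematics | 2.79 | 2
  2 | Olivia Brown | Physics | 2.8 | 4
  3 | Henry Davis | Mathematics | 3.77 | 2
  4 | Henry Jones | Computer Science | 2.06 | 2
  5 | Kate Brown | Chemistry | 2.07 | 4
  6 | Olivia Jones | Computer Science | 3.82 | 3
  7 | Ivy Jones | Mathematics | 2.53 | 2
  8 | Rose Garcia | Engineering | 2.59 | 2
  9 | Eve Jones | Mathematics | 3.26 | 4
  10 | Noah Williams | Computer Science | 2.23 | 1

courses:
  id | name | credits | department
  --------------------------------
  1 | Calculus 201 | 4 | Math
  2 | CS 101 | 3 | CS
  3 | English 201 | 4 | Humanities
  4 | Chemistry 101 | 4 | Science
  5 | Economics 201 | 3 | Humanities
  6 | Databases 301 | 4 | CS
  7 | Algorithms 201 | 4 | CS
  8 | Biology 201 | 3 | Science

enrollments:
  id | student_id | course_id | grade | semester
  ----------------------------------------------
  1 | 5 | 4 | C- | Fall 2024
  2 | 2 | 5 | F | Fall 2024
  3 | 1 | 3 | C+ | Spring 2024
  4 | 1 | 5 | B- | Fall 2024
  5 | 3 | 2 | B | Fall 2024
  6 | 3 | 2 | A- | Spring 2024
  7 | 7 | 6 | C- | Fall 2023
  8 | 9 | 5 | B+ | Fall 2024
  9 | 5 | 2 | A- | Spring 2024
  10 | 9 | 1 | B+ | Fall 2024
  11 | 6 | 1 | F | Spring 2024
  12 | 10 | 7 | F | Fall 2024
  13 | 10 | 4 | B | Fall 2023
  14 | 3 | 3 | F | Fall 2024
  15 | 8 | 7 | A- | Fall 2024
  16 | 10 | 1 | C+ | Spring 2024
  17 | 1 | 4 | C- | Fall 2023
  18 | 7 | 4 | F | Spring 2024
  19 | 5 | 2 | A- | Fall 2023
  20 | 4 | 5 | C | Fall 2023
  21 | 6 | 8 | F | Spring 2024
SELECT name, credits FROM courses WHERE credits BETWEEN 3 AND 4

Execution result:
name | credits
Calculus 201 | 4
CS 101 | 3
English 201 | 4
Chemistry 101 | 4
Economics 201 | 3
Databases 301 | 4
Algorithms 201 | 4
Biology 201 | 3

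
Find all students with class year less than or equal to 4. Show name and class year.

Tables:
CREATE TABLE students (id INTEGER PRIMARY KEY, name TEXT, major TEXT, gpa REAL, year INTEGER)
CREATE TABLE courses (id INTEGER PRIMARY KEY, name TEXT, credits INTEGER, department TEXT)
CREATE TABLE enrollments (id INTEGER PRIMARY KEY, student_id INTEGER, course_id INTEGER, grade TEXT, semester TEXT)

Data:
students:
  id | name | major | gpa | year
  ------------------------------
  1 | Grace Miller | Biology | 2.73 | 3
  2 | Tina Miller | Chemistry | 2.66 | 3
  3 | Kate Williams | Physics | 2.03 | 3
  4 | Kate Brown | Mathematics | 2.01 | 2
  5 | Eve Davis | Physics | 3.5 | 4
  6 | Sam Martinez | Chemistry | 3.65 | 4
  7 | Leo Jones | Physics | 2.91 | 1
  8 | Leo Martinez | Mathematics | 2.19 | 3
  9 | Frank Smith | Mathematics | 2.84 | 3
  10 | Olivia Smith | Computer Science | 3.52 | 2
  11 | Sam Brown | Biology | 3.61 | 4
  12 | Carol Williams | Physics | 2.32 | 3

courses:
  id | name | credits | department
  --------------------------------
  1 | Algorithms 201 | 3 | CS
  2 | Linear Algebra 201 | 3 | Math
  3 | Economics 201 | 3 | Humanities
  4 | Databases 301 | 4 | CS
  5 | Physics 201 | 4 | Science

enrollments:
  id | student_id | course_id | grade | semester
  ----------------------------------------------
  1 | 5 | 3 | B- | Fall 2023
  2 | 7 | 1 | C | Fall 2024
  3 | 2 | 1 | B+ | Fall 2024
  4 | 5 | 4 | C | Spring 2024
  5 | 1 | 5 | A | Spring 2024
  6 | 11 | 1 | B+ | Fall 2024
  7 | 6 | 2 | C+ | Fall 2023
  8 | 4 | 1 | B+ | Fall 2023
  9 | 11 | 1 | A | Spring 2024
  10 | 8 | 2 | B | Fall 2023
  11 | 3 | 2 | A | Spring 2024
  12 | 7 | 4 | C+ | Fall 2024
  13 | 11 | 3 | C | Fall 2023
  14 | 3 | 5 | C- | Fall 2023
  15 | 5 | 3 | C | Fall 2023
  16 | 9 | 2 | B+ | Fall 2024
SELECT name, year FROM students WHERE year <= 4

Execution result:
name | year
Grace Miller | 3
Tina Miller | 3
Kate Williams | 3
Kate Brown | 2
Eve Davis | 4
Sam Martinez | 4
Leo Jones | 1
Leo Martinez | 3
Frank Smith | 3
Olivia Smith | 2
Sam Brown | 4
Carol Williams | 3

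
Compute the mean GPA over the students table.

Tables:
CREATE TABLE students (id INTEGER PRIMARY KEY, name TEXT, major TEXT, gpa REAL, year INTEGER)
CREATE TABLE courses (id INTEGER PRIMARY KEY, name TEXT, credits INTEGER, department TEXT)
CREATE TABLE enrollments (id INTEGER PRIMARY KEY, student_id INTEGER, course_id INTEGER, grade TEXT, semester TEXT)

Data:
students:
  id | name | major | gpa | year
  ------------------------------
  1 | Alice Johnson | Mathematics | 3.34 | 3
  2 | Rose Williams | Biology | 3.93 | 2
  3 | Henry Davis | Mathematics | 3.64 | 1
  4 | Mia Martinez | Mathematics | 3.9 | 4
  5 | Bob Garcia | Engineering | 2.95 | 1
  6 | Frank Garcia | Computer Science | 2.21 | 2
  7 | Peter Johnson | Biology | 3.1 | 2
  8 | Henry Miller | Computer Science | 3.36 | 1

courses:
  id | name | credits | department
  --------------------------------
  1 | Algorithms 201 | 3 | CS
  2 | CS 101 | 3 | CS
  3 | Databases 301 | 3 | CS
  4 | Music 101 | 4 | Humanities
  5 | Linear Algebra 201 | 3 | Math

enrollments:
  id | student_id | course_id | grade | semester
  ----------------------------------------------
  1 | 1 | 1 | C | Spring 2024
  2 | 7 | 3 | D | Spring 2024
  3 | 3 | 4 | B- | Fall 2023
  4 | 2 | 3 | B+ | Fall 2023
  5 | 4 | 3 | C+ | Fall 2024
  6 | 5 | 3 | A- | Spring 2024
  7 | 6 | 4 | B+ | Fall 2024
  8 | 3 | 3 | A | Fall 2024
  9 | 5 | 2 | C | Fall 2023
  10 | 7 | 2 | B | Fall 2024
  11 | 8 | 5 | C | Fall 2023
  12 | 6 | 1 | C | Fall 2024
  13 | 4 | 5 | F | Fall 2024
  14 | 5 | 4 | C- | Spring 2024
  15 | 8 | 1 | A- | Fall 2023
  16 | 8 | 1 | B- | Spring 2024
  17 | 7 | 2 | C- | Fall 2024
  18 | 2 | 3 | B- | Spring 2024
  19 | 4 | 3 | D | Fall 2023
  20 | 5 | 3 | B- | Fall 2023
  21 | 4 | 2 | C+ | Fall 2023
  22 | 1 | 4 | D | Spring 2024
SELECT AVG(gpa) FROM students

Execution result:
3.30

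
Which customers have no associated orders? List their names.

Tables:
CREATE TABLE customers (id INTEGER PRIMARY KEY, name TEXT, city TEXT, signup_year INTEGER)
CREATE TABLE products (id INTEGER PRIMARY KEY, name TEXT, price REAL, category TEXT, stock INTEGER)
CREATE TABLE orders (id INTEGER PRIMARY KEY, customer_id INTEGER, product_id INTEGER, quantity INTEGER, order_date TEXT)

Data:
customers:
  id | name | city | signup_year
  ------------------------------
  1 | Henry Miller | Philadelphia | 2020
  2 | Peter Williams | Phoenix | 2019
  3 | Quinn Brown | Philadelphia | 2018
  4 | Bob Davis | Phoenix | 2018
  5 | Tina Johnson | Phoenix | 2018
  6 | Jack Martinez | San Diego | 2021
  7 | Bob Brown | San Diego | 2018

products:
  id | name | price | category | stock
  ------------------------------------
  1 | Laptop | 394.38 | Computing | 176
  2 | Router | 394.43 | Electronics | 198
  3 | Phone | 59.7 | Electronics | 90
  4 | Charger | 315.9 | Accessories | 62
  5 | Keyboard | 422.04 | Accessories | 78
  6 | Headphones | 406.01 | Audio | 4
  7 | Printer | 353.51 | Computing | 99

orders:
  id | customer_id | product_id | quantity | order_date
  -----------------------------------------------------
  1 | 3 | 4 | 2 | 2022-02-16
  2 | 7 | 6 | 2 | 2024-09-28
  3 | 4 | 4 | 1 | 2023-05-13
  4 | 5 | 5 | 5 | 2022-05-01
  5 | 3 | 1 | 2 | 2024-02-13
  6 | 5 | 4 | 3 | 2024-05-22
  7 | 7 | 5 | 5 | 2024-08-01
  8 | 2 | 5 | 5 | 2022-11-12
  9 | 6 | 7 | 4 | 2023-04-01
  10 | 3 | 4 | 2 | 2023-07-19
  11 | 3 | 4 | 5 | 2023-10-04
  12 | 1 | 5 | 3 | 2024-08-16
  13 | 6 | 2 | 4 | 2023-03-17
SELECT p.name FROM customers p LEFT JOIN orders c ON c.customer_id = p.id WHERE c.id IS NULL

Execution result:
(no rows)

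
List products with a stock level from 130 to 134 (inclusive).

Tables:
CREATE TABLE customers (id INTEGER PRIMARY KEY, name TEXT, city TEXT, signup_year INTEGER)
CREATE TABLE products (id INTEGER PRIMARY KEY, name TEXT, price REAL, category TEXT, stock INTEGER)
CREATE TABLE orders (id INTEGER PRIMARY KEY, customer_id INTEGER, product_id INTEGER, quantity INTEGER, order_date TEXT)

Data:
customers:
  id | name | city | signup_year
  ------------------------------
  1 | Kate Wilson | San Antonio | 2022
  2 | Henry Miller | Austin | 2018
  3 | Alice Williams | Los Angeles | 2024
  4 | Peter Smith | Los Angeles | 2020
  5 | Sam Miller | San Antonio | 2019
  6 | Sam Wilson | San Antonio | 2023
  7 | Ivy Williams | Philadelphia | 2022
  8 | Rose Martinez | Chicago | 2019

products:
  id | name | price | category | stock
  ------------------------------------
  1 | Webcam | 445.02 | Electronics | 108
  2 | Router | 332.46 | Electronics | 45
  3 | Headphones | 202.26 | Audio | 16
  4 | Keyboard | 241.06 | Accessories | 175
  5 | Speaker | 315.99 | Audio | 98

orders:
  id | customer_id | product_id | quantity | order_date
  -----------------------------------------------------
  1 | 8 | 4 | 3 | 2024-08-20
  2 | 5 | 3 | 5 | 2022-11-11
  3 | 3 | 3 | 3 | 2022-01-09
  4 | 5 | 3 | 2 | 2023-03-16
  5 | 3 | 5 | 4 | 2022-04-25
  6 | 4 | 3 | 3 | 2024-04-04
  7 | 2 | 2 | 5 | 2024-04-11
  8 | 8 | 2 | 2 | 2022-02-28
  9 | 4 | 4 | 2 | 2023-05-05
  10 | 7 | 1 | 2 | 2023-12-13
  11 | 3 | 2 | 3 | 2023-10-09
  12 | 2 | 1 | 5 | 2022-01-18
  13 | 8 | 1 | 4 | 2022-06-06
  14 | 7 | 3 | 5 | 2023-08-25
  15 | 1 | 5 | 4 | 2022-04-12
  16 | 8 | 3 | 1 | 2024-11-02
SELECT name, stock FROM products WHERE stock BETWEEN 130 AND 134

Execution result:
(no rows)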